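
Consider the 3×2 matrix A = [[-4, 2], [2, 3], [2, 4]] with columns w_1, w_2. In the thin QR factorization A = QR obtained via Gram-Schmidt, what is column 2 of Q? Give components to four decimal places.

q_2 = (0.5721, 0.4767, 0.6674)

q_1 = w_1/‖w_1‖ = (-4, 2, 2)/4.8990 = (-0.8165, 0.4082, 0.4082).
r_{12} = q_1·w_2 = 1.2247.
u_2 = w_2 − 1.2247·q_1 = (3.0000, 2.5000, 3.5000).
‖u_2‖ = 5.2440, so q_2 = (0.5721, 0.4767, 0.6674).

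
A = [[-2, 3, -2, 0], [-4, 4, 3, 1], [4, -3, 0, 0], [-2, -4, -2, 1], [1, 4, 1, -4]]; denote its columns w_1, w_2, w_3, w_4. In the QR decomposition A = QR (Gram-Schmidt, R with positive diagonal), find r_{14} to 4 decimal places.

w_1 = (-2, -4, 4, -2, 1); ‖w_1‖ = 6.4031, so q_1 = (-0.3123, -0.6247, 0.6247, -0.3123, 0.1562).
r_{14} = q_1·w_4 = -1.5617.

r_{14} = -1.5617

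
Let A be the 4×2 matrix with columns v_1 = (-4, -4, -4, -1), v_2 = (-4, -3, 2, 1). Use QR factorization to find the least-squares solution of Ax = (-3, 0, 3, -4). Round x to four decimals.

x = (-0.1317, 0.5500)

v_1 = (-4, -4, -4, -1); ‖v_1‖ = 7.0000, so q_1 = (-0.5714, -0.5714, -0.5714, -0.1429).
q_1·v_2 = (-0.5714)·(-4) + (-0.5714)·(-3) + (-0.5714)·2 + (-0.1429)·1 = 2.7143.
u_2 = v_2 − 2.7143·q_1 = (-2.4490, -1.4490, 3.5510, 1.3878).
‖u_2‖ = 4.7574, so q_2 = (-0.5148, -0.3046, 0.7464, 0.2917).
Qᵀb = (0.5714, 2.6168).
Back-substitute: x_2 = 2.6168/4.7574 = 0.5500.
x_1 = (0.5714 − 2.7143·0.5500)/7.0000 = -0.1317.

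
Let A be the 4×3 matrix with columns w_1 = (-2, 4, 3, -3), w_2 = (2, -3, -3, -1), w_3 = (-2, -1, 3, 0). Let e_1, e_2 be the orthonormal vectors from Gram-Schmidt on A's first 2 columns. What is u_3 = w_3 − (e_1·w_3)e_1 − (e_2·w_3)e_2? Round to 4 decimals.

u_3 = (-1.1333, -2.2667, 1.7000, -0.5667)

w_1 = (-2, 4, 3, -3); ‖w_1‖ = 6.1644, so e_1 = (-0.3244, 0.6489, 0.4867, -0.4867).
e_1·w_2 = (-0.3244)·2 + 0.6489·(-3) + 0.4867·(-3) + (-0.4867)·(-1) = -3.5689.
u_2 = w_2 + 3.5689·e_1 = (0.8421, -0.6842, -1.2632, -2.7368).
‖u_2‖ = 3.2036, so e_2 = (0.2629, -0.2136, -0.3943, -0.8543).
e_1·w_3 = (-0.3244)·(-2) + 0.6489·(-1) + 0.4867·3 + (-0.4867)·0 = 1.4600; e_2·w_3 = 0.2629·(-2) + (-0.2136)·(-1) + (-0.3943)·3 + (-0.8543)·0 = -1.4950.
u_3 = w_3 − 1.4600·e_1 + 1.4950·e_2 = (-1.1333, -2.2667, 1.7000, -0.5667).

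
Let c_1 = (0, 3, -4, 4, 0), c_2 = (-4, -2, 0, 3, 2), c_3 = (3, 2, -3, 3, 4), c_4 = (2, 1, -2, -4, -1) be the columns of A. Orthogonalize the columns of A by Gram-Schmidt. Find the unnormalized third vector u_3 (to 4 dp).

c_1 = (0, 3, -4, 4, 0); ‖c_1‖ = 6.4031, so q_1 = (0.0000, 0.4685, -0.6247, 0.6247, 0.0000).
q_1·c_2 = 0.0000·(-4) + 0.4685·(-2) + (-0.6247)·0 + 0.6247·3 + 0.0000·2 = 0.9370.
u_2 = c_2 − 0.9370·q_1 = (-4.0000, -2.4390, 0.5854, 2.4146, 2.0000).
‖u_2‖ = 5.6676, so q_2 = (-0.7058, -0.4303, 0.1033, 0.4260, 0.3529).
q_1·c_3 = 0.0000·3 + 0.4685·2 + (-0.6247)·(-3) + 0.6247·3 + 0.0000·4 = 4.6852; q_2·c_3 = (-0.7058)·3 + (-0.4303)·2 + 0.1033·(-3) + 0.4260·3 + 0.3529·4 = -0.5982.
u_3 = c_3 − 4.6852·q_1 + 0.5982·q_2 = (2.5778, -0.4525, -0.0114, 0.3280, 4.2111).

u_3 = (2.5778, -0.4525, -0.0114, 0.3280, 4.2111)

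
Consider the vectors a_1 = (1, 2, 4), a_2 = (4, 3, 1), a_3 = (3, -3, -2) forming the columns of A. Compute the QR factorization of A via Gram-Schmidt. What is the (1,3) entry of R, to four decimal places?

a_1 = (1, 2, 4); ‖a_1‖ = 4.5826, so e_1 = (0.2182, 0.4364, 0.8729).
r_{13} = e_1·a_3 = -2.4004.

r_{13} = -2.4004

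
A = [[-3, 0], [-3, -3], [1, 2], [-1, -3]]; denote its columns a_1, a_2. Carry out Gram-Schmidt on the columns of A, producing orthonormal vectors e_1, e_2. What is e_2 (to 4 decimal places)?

e_2 = (0.6012, -0.2577, 0.3722, -0.6585)

a_1 = (-3, -3, 1, -1); ‖a_1‖ = 4.4721, so e_1 = (-0.6708, -0.6708, 0.2236, -0.2236).
e_1·a_2 = (-0.6708)·0 + (-0.6708)·(-3) + 0.2236·2 + (-0.2236)·(-3) = 3.1305.
u_2 = a_2 − 3.1305·e_1 = (2.1000, -0.9000, 1.3000, -2.3000).
‖u_2‖ = 3.4928, so e_2 = (0.6012, -0.2577, 0.3722, -0.6585).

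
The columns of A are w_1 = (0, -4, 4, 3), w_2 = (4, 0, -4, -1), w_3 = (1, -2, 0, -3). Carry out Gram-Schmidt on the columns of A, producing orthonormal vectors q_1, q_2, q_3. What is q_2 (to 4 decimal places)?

q_1 = w_1/‖w_1‖ = (0, -4, 4, 3)/6.4031 = (0.0000, -0.6247, 0.6247, 0.4685).
r_{12} = q_1·w_2 = -2.9673.
u_2 = w_2 + 2.9673·q_1 = (4.0000, -1.8537, -2.1463, 0.3902).
‖u_2‖ = 4.9189, so q_2 = (0.8132, -0.3768, -0.4363, 0.0793).

q_2 = (0.8132, -0.3768, -0.4363, 0.0793)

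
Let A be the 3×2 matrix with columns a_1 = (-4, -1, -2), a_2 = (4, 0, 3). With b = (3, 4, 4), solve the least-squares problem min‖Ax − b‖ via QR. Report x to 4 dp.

q_1 = a_1/‖a_1‖ = (-4, -1, -2)/4.5826 = (-0.8729, -0.2182, -0.4364).
r_{12} = q_1·a_2 = -4.8008.
u_2 = a_2 + 4.8008·q_1 = (-0.1905, -1.0476, 0.9048).
‖u_2‖ = 1.3973, so q_2 = (-0.1363, -0.7498, 0.6475).
Qᵀb = (-5.2372, -0.8179).
Back-substitute: x_2 = -0.8179/1.3973 = -0.5854.
x_1 = (-5.2372 + 4.8008·(-0.5854))/4.5826 = -1.7561.

x = (-1.7561, -0.5854)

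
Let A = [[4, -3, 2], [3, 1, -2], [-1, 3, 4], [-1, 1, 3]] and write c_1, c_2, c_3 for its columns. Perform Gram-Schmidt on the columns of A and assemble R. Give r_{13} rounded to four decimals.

c_1 = (4, 3, -1, -1); ‖c_1‖ = 5.1962, so q_1 = (0.7698, 0.5774, -0.1925, -0.1925).
r_{13} = q_1·c_3 = -0.9623.

r_{13} = -0.9623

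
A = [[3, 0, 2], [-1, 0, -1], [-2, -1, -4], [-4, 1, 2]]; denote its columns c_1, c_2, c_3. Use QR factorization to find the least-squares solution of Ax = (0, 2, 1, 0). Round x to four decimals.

q_1 = c_1/‖c_1‖ = (3, -1, -2, -4)/5.4772 = (0.5477, -0.1826, -0.3651, -0.7303).
r_{12} = q_1·c_2 = -0.3651.
u_2 = c_2 + 0.3651·q_1 = (0.2000, -0.0667, -1.1333, 0.7333).
‖u_2‖ = 1.3663, so q_2 = (0.1464, -0.0488, -0.8295, 0.5367).
r_{13} = q_1·c_3 = 1.2780; r_{23} = q_2·c_3 = 4.7331.
u_3 = c_3 − 1.2780·q_1 − 4.7331·q_2 = (0.6071, -0.5357, 0.3929, 0.3929).
‖u_3‖ = 0.9820, so q_3 = (0.6183, -0.5455, 0.4001, 0.4001).
Qᵀb = (-0.7303, -0.9271, -0.6910).
Back-substitute: x_3 = -0.6910/0.9820 = -0.7037.
x_2 = (-0.9271 − 4.7331·(-0.7037))/1.3663 = 1.7593.
x_1 = (-0.7303 + 0.3651·1.7593 − 1.2780·(-0.7037))/5.4772 = 0.1481.

x = (0.1481, 1.7593, -0.7037)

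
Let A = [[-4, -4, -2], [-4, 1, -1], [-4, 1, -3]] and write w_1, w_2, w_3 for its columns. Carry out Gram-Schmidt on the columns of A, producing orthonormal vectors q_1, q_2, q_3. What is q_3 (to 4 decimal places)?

w_1 = (-4, -4, -4); ‖w_1‖ = 6.9282, so q_1 = (-0.5774, -0.5774, -0.5774).
q_1·w_2 = (-0.5774)·(-4) + (-0.5774)·1 + (-0.5774)·1 = 1.1547.
u_2 = w_2 − 1.1547·q_1 = (-3.3333, 1.6667, 1.6667).
‖u_2‖ = 4.0825, so q_2 = (-0.8165, 0.4082, 0.4082).
q_1·w_3 = (-0.5774)·(-2) + (-0.5774)·(-1) + (-0.5774)·(-3) = 3.4641; q_2·w_3 = (-0.8165)·(-2) + 0.4082·(-1) + 0.4082·(-3) = 0.0000.
u_3 = w_3 − 3.4641·q_1 + 0.0000·q_2 = (0.0000, 1.0000, -1.0000).
‖u_3‖ = 1.4142, so q_3 = (0.0000, 0.7071, -0.7071).

q_3 = (0.0000, 0.7071, -0.7071)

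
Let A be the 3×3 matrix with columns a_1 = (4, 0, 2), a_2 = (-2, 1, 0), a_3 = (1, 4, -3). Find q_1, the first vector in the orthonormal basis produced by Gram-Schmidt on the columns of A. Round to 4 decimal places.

q_1 = (0.8944, 0.0000, 0.4472)

a_1 = (4, 0, 2); ‖a_1‖ = 4.4721, so q_1 = (0.8944, 0.0000, 0.4472).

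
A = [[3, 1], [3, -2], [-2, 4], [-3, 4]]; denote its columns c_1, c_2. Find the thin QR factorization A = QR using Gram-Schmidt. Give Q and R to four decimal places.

c_1 = (3, 3, -2, -3); ‖c_1‖ = 5.5678, so q_1 = (0.5388, 0.5388, -0.3592, -0.5388).
q_1·c_2 = 0.5388·1 + 0.5388·(-2) + (-0.3592)·4 + (-0.5388)·4 = -4.1309.
u_2 = c_2 + 4.1309·q_1 = (3.2258, 0.2258, 2.5161, 1.7742).
‖u_2‖ = 4.4649, so q_2 = (0.7225, 0.0506, 0.5635, 0.3974).

Q = [[0.5388, 0.7225], [0.5388, 0.0506], [-0.3592, 0.5635], [-0.5388, 0.3974]], R = [[5.5678, -4.1309], [0.0000, 4.4649]]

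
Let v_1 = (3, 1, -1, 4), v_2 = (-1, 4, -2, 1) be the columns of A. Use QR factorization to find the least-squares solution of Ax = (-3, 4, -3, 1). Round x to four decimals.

e_1 = v_1/‖v_1‖ = (3, 1, -1, 4)/5.1962 = (0.5774, 0.1925, -0.1925, 0.7698).
r_{12} = e_1·v_2 = 1.3472.
u_2 = v_2 − 1.3472·e_1 = (-1.7778, 3.7407, -1.7407, -0.0370).
‖u_2‖ = 4.4928, so e_2 = (-0.3957, 0.8326, -0.3875, -0.0082).
Qᵀb = (0.3849, 5.6716).
Back-substitute: x_2 = 5.6716/4.4928 = 1.2624.
x_1 = (0.3849 − 1.3472·1.2624)/5.1962 = -0.2532.

x = (-0.2532, 1.2624)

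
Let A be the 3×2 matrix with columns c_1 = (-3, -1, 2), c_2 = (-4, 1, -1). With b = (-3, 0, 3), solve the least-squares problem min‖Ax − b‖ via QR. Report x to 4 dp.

c_1 = (-3, -1, 2); ‖c_1‖ = 3.7417, so e_1 = (-0.8018, -0.2673, 0.5345).
e_1·c_2 = (-0.8018)·(-4) + (-0.2673)·1 + 0.5345·(-1) = 2.4054.
u_2 = c_2 − 2.4054·e_1 = (-2.0714, 1.6429, -2.2857).
‖u_2‖ = 3.4949, so e_2 = (-0.5927, 0.4701, -0.6540).
Qᵀb = (4.0089, -0.1839).
Back-substitute: x_2 = -0.1839/3.4949 = -0.0526.
x_1 = (4.0089 − 2.4054·(-0.0526))/3.7417 = 1.1053.

x = (1.1053, -0.0526)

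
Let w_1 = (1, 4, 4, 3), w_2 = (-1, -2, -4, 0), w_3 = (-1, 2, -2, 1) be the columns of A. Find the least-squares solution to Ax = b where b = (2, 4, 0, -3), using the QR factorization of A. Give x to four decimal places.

x = (-1.5342, -2.7778, 1.9957)

w_1 = (1, 4, 4, 3); ‖w_1‖ = 6.4807, so q_1 = (0.1543, 0.6172, 0.6172, 0.4629).
q_1·w_2 = 0.1543·(-1) + 0.6172·(-2) + 0.6172·(-4) + 0.4629·0 = -3.8576.
u_2 = w_2 + 3.8576·q_1 = (-0.4048, 0.3810, -1.6190, 1.7857).
‖u_2‖ = 2.4737, so q_2 = (-0.1636, 0.1540, -0.6545, 0.7219).
q_1·w_3 = 0.1543·(-1) + 0.6172·2 + 0.6172·(-2) + 0.4629·1 = 0.3086; q_2·w_3 = (-0.1636)·(-1) + 0.1540·2 + (-0.6545)·(-2) + 0.7219·1 = 2.5025.
u_3 = w_3 − 0.3086·q_1 − 2.5025·q_2 = (-0.6381, 1.4241, -0.5525, -0.9494).
‖u_3‖ = 1.9084, so q_3 = (-0.3344, 0.7462, -0.2895, -0.4975).
Qᵀb = (1.3887, -1.8769, 3.8087).
Back-substitute: x_3 = 3.8087/1.9084 = 1.9957.
x_2 = (-1.8769 − 2.5025·1.9957)/2.4737 = -2.7778.
x_1 = (1.3887 + 3.8576·(-2.7778) − 0.3086·1.9957)/6.4807 = -1.5342.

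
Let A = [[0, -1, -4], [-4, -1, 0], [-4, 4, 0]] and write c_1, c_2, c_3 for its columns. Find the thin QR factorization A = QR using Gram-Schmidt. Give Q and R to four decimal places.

Q = [[0.0000, -0.2722, -0.9623], [-0.7071, -0.6804, 0.1925], [-0.7071, 0.6804, -0.1925]], R = [[5.6569, -2.1213, 0.0000], [0.0000, 3.6742, 1.0887], [0.0000, 0.0000, 3.8490]]

c_1 = (0, -4, -4); ‖c_1‖ = 5.6569, so e_1 = (0.0000, -0.7071, -0.7071).
e_1·c_2 = 0.0000·(-1) + (-0.7071)·(-1) + (-0.7071)·4 = -2.1213.
u_2 = c_2 + 2.1213·e_1 = (-1.0000, -2.5000, 2.5000).
‖u_2‖ = 3.6742, so e_2 = (-0.2722, -0.6804, 0.6804).
e_1·c_3 = 0.0000·(-4) + (-0.7071)·0 + (-0.7071)·0 = 0.0000; e_2·c_3 = (-0.2722)·(-4) + (-0.6804)·0 + 0.6804·0 = 1.0887.
u_3 = c_3 + 0.0000·e_1 − 1.0887·e_2 = (-3.7037, 0.7407, -0.7407).
‖u_3‖ = 3.8490, so e_3 = (-0.9623, 0.1925, -0.1925).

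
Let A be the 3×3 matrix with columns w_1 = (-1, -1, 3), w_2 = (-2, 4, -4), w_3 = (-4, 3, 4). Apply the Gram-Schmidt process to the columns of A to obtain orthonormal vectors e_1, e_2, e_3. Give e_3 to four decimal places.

w_1 = (-1, -1, 3); ‖w_1‖ = 3.3166, so e_1 = (-0.3015, -0.3015, 0.9045).
e_1·w_2 = (-0.3015)·(-2) + (-0.3015)·4 + 0.9045·(-4) = -4.2212.
u_2 = w_2 + 4.2212·e_1 = (-3.2727, 2.7273, -0.1818).
‖u_2‖ = 4.2640, so e_2 = (-0.7675, 0.6396, -0.0426).
e_1·w_3 = (-0.3015)·(-4) + (-0.3015)·3 + 0.9045·4 = 3.9196; e_2·w_3 = (-0.7675)·(-4) + 0.6396·3 + (-0.0426)·4 = 4.8183.
u_3 = w_3 − 3.9196·e_1 − 4.8183·e_2 = (0.8800, 1.1000, 0.6600).
‖u_3‖ = 1.5556, so e_3 = (0.5657, 0.7071, 0.4243).

e_3 = (0.5657, 0.7071, 0.4243)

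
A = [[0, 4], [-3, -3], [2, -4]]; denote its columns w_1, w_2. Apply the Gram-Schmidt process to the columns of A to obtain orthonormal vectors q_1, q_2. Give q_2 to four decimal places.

w_1 = (0, -3, 2); ‖w_1‖ = 3.6056, so q_1 = (0.0000, -0.8321, 0.5547).
q_1·w_2 = 0.0000·4 + (-0.8321)·(-3) + 0.5547·(-4) = 0.2774.
u_2 = w_2 − 0.2774·q_1 = (4.0000, -2.7692, -4.1538).
‖u_2‖ = 6.3971, so q_2 = (0.6253, -0.4329, -0.6493).

q_2 = (0.6253, -0.4329, -0.6493)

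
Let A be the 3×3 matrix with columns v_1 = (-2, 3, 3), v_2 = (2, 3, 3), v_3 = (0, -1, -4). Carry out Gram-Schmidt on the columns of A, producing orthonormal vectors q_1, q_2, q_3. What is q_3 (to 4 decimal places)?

q_3 = (0.0000, 0.7071, -0.7071)

q_1 = v_1/‖v_1‖ = (-2, 3, 3)/4.6904 = (-0.4264, 0.6396, 0.6396).
r_{12} = q_1·v_2 = 2.9848.
u_2 = v_2 − 2.9848·q_1 = (3.2727, 1.0909, 1.0909).
‖u_2‖ = 3.6181, so q_2 = (0.9045, 0.3015, 0.3015).
r_{13} = q_1·v_3 = -3.1980; r_{23} = q_2·v_3 = -1.5076.
u_3 = v_3 + 3.1980·q_1 + 1.5076·q_2 = (0.0000, 1.5000, -1.5000).
‖u_3‖ = 2.1213, so q_3 = (0.0000, 0.7071, -0.7071).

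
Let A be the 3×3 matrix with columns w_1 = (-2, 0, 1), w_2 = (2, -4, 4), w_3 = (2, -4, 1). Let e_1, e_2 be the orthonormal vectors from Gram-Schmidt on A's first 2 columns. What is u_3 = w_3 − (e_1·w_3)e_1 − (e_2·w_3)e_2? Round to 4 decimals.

u_3 = (-0.5333, -1.3333, -1.0667)

e_1 = w_1/‖w_1‖ = (-2, 0, 1)/2.2361 = (-0.8944, 0.0000, 0.4472).
r_{12} = e_1·w_2 = 0.0000.
u_2 = w_2 + 0.0000·e_1 = (2.0000, -4.0000, 4.0000).
‖u_2‖ = 6.0000, so e_2 = (0.3333, -0.6667, 0.6667).
r_{13} = e_1·w_3 = -1.3416; r_{23} = e_2·w_3 = 4.0000.
u_3 = w_3 + 1.3416·e_1 − 4.0000·e_2 = (-0.5333, -1.3333, -1.0667).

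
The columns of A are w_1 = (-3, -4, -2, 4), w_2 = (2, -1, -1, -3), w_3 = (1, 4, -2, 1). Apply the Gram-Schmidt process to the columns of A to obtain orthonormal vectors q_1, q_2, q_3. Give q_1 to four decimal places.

w_1 = (-3, -4, -2, 4); ‖w_1‖ = 6.7082, so q_1 = (-0.4472, -0.5963, -0.2981, 0.5963).

q_1 = (-0.4472, -0.5963, -0.2981, 0.5963)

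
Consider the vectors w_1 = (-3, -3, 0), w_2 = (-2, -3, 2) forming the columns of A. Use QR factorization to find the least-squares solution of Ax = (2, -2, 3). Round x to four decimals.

x = (-1.4815, 1.7778)

q_1 = w_1/‖w_1‖ = (-3, -3, 0)/4.2426 = (-0.7071, -0.7071, 0.0000).
r_{12} = q_1·w_2 = 3.5355.
u_2 = w_2 − 3.5355·q_1 = (0.5000, -0.5000, 2.0000).
‖u_2‖ = 2.1213, so q_2 = (0.2357, -0.2357, 0.9428).
Qᵀb = (0.0000, 3.7712).
Back-substitute: x_2 = 3.7712/2.1213 = 1.7778.
x_1 = (0.0000 − 3.5355·1.7778)/4.2426 = -1.4815.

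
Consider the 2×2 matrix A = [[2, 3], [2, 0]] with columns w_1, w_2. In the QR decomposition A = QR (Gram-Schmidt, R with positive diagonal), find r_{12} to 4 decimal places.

w_1 = (2, 2); ‖w_1‖ = 2.8284, so e_1 = (0.7071, 0.7071).
r_{12} = e_1·w_2 = 2.1213.

r_{12} = 2.1213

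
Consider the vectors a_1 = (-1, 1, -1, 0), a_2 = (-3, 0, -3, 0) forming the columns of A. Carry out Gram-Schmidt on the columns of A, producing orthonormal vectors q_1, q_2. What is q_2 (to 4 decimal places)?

q_1 = a_1/‖a_1‖ = (-1, 1, -1, 0)/1.7321 = (-0.5774, 0.5774, -0.5774, 0.0000).
r_{12} = q_1·a_2 = 3.4641.
u_2 = a_2 − 3.4641·q_1 = (-1.0000, -2.0000, -1.0000, 0.0000).
‖u_2‖ = 2.4495, so q_2 = (-0.4082, -0.8165, -0.4082, 0.0000).

q_2 = (-0.4082, -0.8165, -0.4082, 0.0000)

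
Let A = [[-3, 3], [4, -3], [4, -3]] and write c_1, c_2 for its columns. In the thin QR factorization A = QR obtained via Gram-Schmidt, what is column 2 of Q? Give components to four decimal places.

c_1 = (-3, 4, 4); ‖c_1‖ = 6.4031, so q_1 = (-0.4685, 0.6247, 0.6247).
q_1·c_2 = (-0.4685)·3 + 0.6247·(-3) + 0.6247·(-3) = -5.1537.
u_2 = c_2 + 5.1537·q_1 = (0.5854, 0.2195, 0.2195).
‖u_2‖ = 0.6626, so q_2 = (0.8835, 0.3313, 0.3313).

q_2 = (0.8835, 0.3313, 0.3313)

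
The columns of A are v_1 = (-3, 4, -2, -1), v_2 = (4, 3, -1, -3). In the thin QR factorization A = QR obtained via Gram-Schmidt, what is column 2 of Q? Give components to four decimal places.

v_1 = (-3, 4, -2, -1); ‖v_1‖ = 5.4772, so q_1 = (-0.5477, 0.7303, -0.3651, -0.1826).
q_1·v_2 = (-0.5477)·4 + 0.7303·3 + (-0.3651)·(-1) + (-0.1826)·(-3) = 0.9129.
u_2 = v_2 − 0.9129·q_1 = (4.5000, 2.3333, -0.6667, -2.8333).
‖u_2‖ = 5.8452, so q_2 = (0.7699, 0.3992, -0.1141, -0.4847).

q_2 = (0.7699, 0.3992, -0.1141, -0.4847)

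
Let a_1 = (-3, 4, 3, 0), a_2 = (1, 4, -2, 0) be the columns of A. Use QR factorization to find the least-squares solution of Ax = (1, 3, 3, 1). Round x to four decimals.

x = (0.4947, 0.1684)

q_1 = a_1/‖a_1‖ = (-3, 4, 3, 0)/5.8310 = (-0.5145, 0.6860, 0.5145, 0.0000).
r_{12} = q_1·a_2 = 1.2005.
u_2 = a_2 − 1.2005·q_1 = (1.6176, 3.1765, -2.6176, 0.0000).
‖u_2‖ = 4.4225, so q_2 = (0.3658, 0.7182, -0.5919, 0.0000).
Qᵀb = (3.0870, 0.7448).
Back-substitute: x_2 = 0.7448/4.4225 = 0.1684.
x_1 = (3.0870 − 1.2005·0.1684)/5.8310 = 0.4947.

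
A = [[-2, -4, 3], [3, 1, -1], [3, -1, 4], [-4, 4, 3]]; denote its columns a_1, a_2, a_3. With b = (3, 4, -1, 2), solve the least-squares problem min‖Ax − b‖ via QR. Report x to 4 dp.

q_1 = a_1/‖a_1‖ = (-2, 3, 3, -4)/6.1644 = (-0.3244, 0.4867, 0.4867, -0.6489).
r_{12} = q_1·a_2 = -1.2978.
u_2 = a_2 + 1.2978·q_1 = (-4.4211, 1.6316, -0.3684, 3.1579).
‖u_2‖ = 5.6847, so q_2 = (-0.7777, 0.2870, -0.0648, 0.5555).
r_{13} = q_1·a_3 = -1.4600; r_{23} = q_2·a_3 = -1.2129.
u_3 = a_3 + 1.4600·q_1 + 1.2129·q_2 = (1.5831, 0.0586, 4.6319, 2.7264).
‖u_3‖ = 5.6033, so q_3 = (0.2825, 0.0105, 0.8266, 0.4866).
Qᵀb = (-0.8111, -0.0093, 1.0359).
Back-substitute: x_3 = 1.0359/5.6033 = 0.1849.
x_2 = (-0.0093 + 1.2129·0.1849)/5.6847 = 0.0378.
x_1 = (-0.8111 + 1.2978·0.0378 + 1.4600·0.1849)/6.1644 = -0.0798.

x = (-0.0798, 0.0378, 0.1849)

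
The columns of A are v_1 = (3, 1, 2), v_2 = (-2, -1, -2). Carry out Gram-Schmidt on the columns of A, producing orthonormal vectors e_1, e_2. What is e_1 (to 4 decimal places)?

v_1 = (3, 1, 2); ‖v_1‖ = 3.7417, so e_1 = (0.8018, 0.2673, 0.5345).

e_1 = (0.8018, 0.2673, 0.5345)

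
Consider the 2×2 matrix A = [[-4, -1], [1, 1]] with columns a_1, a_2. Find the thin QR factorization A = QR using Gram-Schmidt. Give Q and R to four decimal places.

Q = [[-0.9701, 0.2425], [0.2425, 0.9701]], R = [[4.1231, 1.2127], [0.0000, 0.7276]]

a_1 = (-4, 1); ‖a_1‖ = 4.1231, so q_1 = (-0.9701, 0.2425).
q_1·a_2 = (-0.9701)·(-1) + 0.2425·1 = 1.2127.
u_2 = a_2 − 1.2127·q_1 = (0.1765, 0.7059).
‖u_2‖ = 0.7276, so q_2 = (0.2425, 0.9701).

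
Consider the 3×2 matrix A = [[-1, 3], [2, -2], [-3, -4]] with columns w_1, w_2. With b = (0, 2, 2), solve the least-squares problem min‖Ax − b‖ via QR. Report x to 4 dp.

x = (0.0052, -0.4147)

w_1 = (-1, 2, -3); ‖w_1‖ = 3.7417, so e_1 = (-0.2673, 0.5345, -0.8018).
e_1·w_2 = (-0.2673)·3 + 0.5345·(-2) + (-0.8018)·(-4) = 1.3363.
u_2 = w_2 − 1.3363·e_1 = (3.3571, -2.7143, -2.9286).
‖u_2‖ = 5.2167, so e_2 = (0.6435, -0.5203, -0.5614).
Qᵀb = (-0.5345, -2.1634).
Back-substitute: x_2 = -2.1634/5.2167 = -0.4147.
x_1 = (-0.5345 − 1.3363·(-0.4147))/3.7417 = 0.0052.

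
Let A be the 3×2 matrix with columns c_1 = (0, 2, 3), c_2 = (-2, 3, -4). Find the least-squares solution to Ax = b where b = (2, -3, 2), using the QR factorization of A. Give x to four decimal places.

q_1 = c_1/‖c_1‖ = (0, 2, 3)/3.6056 = (0.0000, 0.5547, 0.8321).
r_{12} = q_1·c_2 = -1.6641.
u_2 = c_2 + 1.6641·q_1 = (-2.0000, 3.9231, -2.6154).
‖u_2‖ = 5.1216, so q_2 = (-0.3905, 0.7660, -0.5107).
Qᵀb = (0.0000, -4.1003).
Back-substitute: x_2 = -4.1003/5.1216 = -0.8006.
x_1 = (0.0000 + 1.6641·(-0.8006))/3.6056 = -0.3695.

x = (-0.3695, -0.8006)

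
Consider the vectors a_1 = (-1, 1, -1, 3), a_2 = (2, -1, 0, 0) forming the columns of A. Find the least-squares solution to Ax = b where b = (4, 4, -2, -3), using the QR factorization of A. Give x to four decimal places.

x = (-0.4510, 0.5294)

e_1 = a_1/‖a_1‖ = (-1, 1, -1, 3)/3.4641 = (-0.2887, 0.2887, -0.2887, 0.8660).
r_{12} = e_1·a_2 = -0.8660.
u_2 = a_2 + 0.8660·e_1 = (1.7500, -0.7500, -0.2500, 0.7500).
‖u_2‖ = 2.0616, so e_2 = (0.8489, -0.3638, -0.1213, 0.3638).
Qᵀb = (-2.0207, 1.0914).
Back-substitute: x_2 = 1.0914/2.0616 = 0.5294.
x_1 = (-2.0207 + 0.8660·0.5294)/3.4641 = -0.4510.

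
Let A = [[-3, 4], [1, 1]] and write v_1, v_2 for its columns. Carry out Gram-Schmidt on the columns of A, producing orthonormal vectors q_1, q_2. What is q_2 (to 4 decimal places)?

q_2 = (0.3162, 0.9487)

q_1 = v_1/‖v_1‖ = (-3, 1)/3.1623 = (-0.9487, 0.3162).
r_{12} = q_1·v_2 = -3.4785.
u_2 = v_2 + 3.4785·q_1 = (0.7000, 2.1000).
‖u_2‖ = 2.2136, so q_2 = (0.3162, 0.9487).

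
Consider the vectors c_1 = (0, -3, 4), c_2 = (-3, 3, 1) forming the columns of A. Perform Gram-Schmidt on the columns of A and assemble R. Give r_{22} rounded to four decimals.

e_1 = c_1/‖c_1‖ = (0, -3, 4)/5.0000 = (0.0000, -0.6000, 0.8000).
r_{12} = e_1·c_2 = -1.0000.
u_2 = c_2 + 1.0000·e_1 = (-3.0000, 2.4000, 1.8000).
r_{22} = ‖u_2‖ = 4.2426.

r_{22} = 4.2426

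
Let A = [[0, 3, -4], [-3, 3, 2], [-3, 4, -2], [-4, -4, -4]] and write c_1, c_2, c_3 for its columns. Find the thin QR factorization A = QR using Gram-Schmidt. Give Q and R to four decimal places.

Q = [[0.0000, 0.4274, -0.7530], [-0.5145, 0.3646, 0.5624], [-0.5145, 0.5070, -0.1594], [-0.6860, -0.6537, -0.3023]], R = [[5.8310, -0.8575, 2.7440], [0.0000, 7.0189, 0.6202], [0.0000, 0.0000, 5.6644]]

q_1 = c_1/‖c_1‖ = (0, -3, -3, -4)/5.8310 = (0.0000, -0.5145, -0.5145, -0.6860).
r_{12} = q_1·c_2 = -0.8575.
u_2 = c_2 + 0.8575·q_1 = (3.0000, 2.5588, 3.5588, -4.5882).
‖u_2‖ = 7.0189, so q_2 = (0.4274, 0.3646, 0.5070, -0.6537).
r_{13} = q_1·c_3 = 2.7440; r_{23} = q_2·c_3 = 0.6202.
u_3 = c_3 − 2.7440·q_1 − 0.6202·q_2 = (-4.2651, 3.1857, -0.9027, -1.7122).
‖u_3‖ = 5.6644, so q_3 = (-0.7530, 0.5624, -0.1594, -0.3023).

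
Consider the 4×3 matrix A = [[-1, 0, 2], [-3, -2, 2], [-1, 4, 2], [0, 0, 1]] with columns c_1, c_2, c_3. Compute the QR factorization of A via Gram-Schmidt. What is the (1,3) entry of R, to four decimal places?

r_{13} = -3.0151

c_1 = (-1, -3, -1, 0); ‖c_1‖ = 3.3166, so q_1 = (-0.3015, -0.9045, -0.3015, 0.0000).
r_{13} = q_1·c_3 = -3.0151.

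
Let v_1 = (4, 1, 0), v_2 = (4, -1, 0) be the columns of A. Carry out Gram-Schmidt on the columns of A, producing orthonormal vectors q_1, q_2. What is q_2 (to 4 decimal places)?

q_2 = (0.2425, -0.9701, 0.0000)

v_1 = (4, 1, 0); ‖v_1‖ = 4.1231, so q_1 = (0.9701, 0.2425, 0.0000).
q_1·v_2 = 0.9701·4 + 0.2425·(-1) + 0.0000·0 = 3.6380.
u_2 = v_2 − 3.6380·q_1 = (0.4706, -1.8824, 0.0000).
‖u_2‖ = 1.9403, so q_2 = (0.2425, -0.9701, 0.0000).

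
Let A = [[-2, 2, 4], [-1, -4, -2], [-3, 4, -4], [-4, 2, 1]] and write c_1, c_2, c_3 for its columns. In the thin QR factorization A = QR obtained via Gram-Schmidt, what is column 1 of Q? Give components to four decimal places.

q_1 = (-0.3651, -0.1826, -0.5477, -0.7303)

q_1 = c_1/‖c_1‖ = (-2, -1, -3, -4)/5.4772 = (-0.3651, -0.1826, -0.5477, -0.7303).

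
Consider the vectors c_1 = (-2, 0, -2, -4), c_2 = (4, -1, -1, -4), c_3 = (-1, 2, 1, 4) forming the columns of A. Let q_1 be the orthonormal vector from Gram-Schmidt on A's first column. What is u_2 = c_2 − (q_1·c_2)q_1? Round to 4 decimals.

c_1 = (-2, 0, -2, -4); ‖c_1‖ = 4.8990, so q_1 = (-0.4082, 0.0000, -0.4082, -0.8165).
q_1·c_2 = (-0.4082)·4 + 0.0000·(-1) + (-0.4082)·(-1) + (-0.8165)·(-4) = 2.0412.
u_2 = c_2 − 2.0412·q_1 = (4.8333, -1.0000, -0.1667, -2.3333).

u_2 = (4.8333, -1.0000, -0.1667, -2.3333)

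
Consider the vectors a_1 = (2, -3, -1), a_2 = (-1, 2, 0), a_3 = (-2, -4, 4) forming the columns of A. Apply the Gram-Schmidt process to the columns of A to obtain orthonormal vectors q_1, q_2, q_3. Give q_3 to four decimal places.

q_3 = (-0.8165, -0.4082, -0.4082)

a_1 = (2, -3, -1); ‖a_1‖ = 3.7417, so q_1 = (0.5345, -0.8018, -0.2673).
q_1·a_2 = 0.5345·(-1) + (-0.8018)·2 + (-0.2673)·0 = -2.1381.
u_2 = a_2 + 2.1381·q_1 = (0.1429, 0.2857, -0.5714).
‖u_2‖ = 0.6547, so q_2 = (0.2182, 0.4364, -0.8729).
q_1·a_3 = 0.5345·(-2) + (-0.8018)·(-4) + (-0.2673)·4 = 1.0690; q_2·a_3 = 0.2182·(-2) + 0.4364·(-4) + (-0.8729)·4 = -5.6737.
u_3 = a_3 − 1.0690·q_1 + 5.6737·q_2 = (-1.3333, -0.6667, -0.6667).
‖u_3‖ = 1.6330, so q_3 = (-0.8165, -0.4082, -0.4082).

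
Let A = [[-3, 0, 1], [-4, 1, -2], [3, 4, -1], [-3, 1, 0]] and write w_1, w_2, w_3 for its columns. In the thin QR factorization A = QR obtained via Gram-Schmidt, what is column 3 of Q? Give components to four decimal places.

e_1 = w_1/‖w_1‖ = (-3, -4, 3, -3)/6.5574 = (-0.4575, -0.6100, 0.4575, -0.4575).
r_{12} = e_1·w_2 = 0.7625.
u_2 = w_2 − 0.7625·e_1 = (0.3488, 1.4651, 3.6512, 1.3488).
‖u_2‖ = 4.1736, so e_2 = (0.0836, 0.3510, 0.8748, 0.3232).
r_{13} = e_1·w_3 = 0.3050; r_{23} = e_2·w_3 = -1.4933.
u_3 = w_3 − 0.3050·e_1 + 1.4933·e_2 = (1.2644, -1.2897, 0.1669, 0.6222).
‖u_3‖ = 1.9175, so e_3 = (0.6594, -0.6726, 0.0870, 0.3245).

e_3 = (0.6594, -0.6726, 0.0870, 0.3245)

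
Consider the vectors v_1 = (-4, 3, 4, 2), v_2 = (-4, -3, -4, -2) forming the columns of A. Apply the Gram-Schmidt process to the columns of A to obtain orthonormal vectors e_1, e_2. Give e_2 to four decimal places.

e_1 = v_1/‖v_1‖ = (-4, 3, 4, 2)/6.7082 = (-0.5963, 0.4472, 0.5963, 0.2981).
r_{12} = e_1·v_2 = -1.9379.
u_2 = v_2 + 1.9379·e_1 = (-5.1556, -2.1333, -2.8444, -1.4222).
‖u_2‖ = 6.4222, so e_2 = (-0.8028, -0.3322, -0.4429, -0.2215).

e_2 = (-0.8028, -0.3322, -0.4429, -0.2215)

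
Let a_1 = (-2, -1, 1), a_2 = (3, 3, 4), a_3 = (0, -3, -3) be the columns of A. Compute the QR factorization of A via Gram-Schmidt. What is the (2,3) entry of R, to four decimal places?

a_1 = (-2, -1, 1); ‖a_1‖ = 2.4495, so e_1 = (-0.8165, -0.4082, 0.4082).
e_1·a_2 = (-0.8165)·3 + (-0.4082)·3 + 0.4082·4 = -2.0412.
u_2 = a_2 + 2.0412·e_1 = (1.3333, 2.1667, 4.8333).
‖u_2‖ = 5.4620, so e_2 = (0.2441, 0.3967, 0.8849).
r_{23} = e_2·a_3 = -3.8448.

r_{23} = -3.8448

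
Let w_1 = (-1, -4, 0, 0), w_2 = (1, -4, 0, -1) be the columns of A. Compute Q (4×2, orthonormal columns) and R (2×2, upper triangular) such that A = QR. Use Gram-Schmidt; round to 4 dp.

e_1 = w_1/‖w_1‖ = (-1, -4, 0, 0)/4.1231 = (-0.2425, -0.9701, 0.0000, 0.0000).
r_{12} = e_1·w_2 = 3.6380.
u_2 = w_2 − 3.6380·e_1 = (1.8824, -0.4706, 0.0000, -1.0000).
‖u_2‖ = 2.1828, so e_2 = (0.8623, -0.2156, 0.0000, -0.4581).

Q = [[-0.2425, 0.8623], [-0.9701, -0.2156], [0.0000, 0.0000], [0.0000, -0.4581]], R = [[4.1231, 3.6380], [0.0000, 2.1828]]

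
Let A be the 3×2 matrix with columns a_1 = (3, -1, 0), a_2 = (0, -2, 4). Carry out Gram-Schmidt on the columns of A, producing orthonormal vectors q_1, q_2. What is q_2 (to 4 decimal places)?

a_1 = (3, -1, 0); ‖a_1‖ = 3.1623, so q_1 = (0.9487, -0.3162, 0.0000).
q_1·a_2 = 0.9487·0 + (-0.3162)·(-2) + 0.0000·4 = 0.6325.
u_2 = a_2 − 0.6325·q_1 = (-0.6000, -1.8000, 4.0000).
‖u_2‖ = 4.4272, so q_2 = (-0.1355, -0.4066, 0.9035).

q_2 = (-0.1355, -0.4066, 0.9035)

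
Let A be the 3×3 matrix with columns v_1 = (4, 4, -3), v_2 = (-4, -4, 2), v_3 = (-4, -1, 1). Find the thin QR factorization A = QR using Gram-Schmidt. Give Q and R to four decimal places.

e_1 = v_1/‖v_1‖ = (4, 4, -3)/6.4031 = (0.6247, 0.6247, -0.4685).
r_{12} = e_1·v_2 = -5.9346.
u_2 = v_2 + 5.9346·e_1 = (-0.2927, -0.2927, -0.7805).
‖u_2‖ = 0.8835, so e_2 = (-0.3313, -0.3313, -0.8835).
r_{13} = e_1·v_3 = -3.5920; r_{23} = e_2·v_3 = 0.7730.
u_3 = v_3 + 3.5920·e_1 − 0.7730·e_2 = (-1.5000, 1.5000, 0.0000).
‖u_3‖ = 2.1213, so e_3 = (-0.7071, 0.7071, 0.0000).

Q = [[0.6247, -0.3313, -0.7071], [0.6247, -0.3313, 0.7071], [-0.4685, -0.8835, 0.0000]], R = [[6.4031, -5.9346, -3.5920], [0.0000, 0.8835, 0.7730], [0.0000, 0.0000, 2.1213]]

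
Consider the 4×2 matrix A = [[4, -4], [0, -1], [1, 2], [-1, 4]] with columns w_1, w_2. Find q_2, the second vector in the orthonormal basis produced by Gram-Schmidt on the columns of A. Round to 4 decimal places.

q_2 = (0.0000, -0.2294, 0.6882, 0.6882)

q_1 = w_1/‖w_1‖ = (4, 0, 1, -1)/4.2426 = (0.9428, 0.0000, 0.2357, -0.2357).
r_{12} = q_1·w_2 = -4.2426.
u_2 = w_2 + 4.2426·q_1 = (0.0000, -1.0000, 3.0000, 3.0000).
‖u_2‖ = 4.3589, so q_2 = (0.0000, -0.2294, 0.6882, 0.6882).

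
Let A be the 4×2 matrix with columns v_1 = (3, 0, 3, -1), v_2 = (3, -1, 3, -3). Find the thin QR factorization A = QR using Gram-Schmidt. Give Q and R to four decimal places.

Q = [[0.6882, -0.1443], [0.0000, -0.4569], [0.6882, -0.1443], [-0.2294, -0.8658]], R = [[4.3589, 4.8177], [0.0000, 2.1885]]

v_1 = (3, 0, 3, -1); ‖v_1‖ = 4.3589, so e_1 = (0.6882, 0.0000, 0.6882, -0.2294).
e_1·v_2 = 0.6882·3 + 0.0000·(-1) + 0.6882·3 + (-0.2294)·(-3) = 4.8177.
u_2 = v_2 − 4.8177·e_1 = (-0.3158, -1.0000, -0.3158, -1.8947).
‖u_2‖ = 2.1885, so e_2 = (-0.1443, -0.4569, -0.1443, -0.8658).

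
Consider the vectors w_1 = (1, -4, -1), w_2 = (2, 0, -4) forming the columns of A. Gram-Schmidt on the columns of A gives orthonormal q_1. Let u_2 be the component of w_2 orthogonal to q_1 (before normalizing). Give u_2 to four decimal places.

w_1 = (1, -4, -1); ‖w_1‖ = 4.2426, so q_1 = (0.2357, -0.9428, -0.2357).
q_1·w_2 = 0.2357·2 + (-0.9428)·0 + (-0.2357)·(-4) = 1.4142.
u_2 = w_2 − 1.4142·q_1 = (1.6667, 1.3333, -3.6667).

u_2 = (1.6667, 1.3333, -3.6667)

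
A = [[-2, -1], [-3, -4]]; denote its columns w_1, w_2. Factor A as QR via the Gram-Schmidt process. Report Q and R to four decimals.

q_1 = w_1/‖w_1‖ = (-2, -3)/3.6056 = (-0.5547, -0.8321).
r_{12} = q_1·w_2 = 3.8829.
u_2 = w_2 − 3.8829·q_1 = (1.1538, -0.7692).
‖u_2‖ = 1.3868, so q_2 = (0.8321, -0.5547).

Q = [[-0.5547, 0.8321], [-0.8321, -0.5547]], R = [[3.6056, 3.8829], [0.0000, 1.3868]]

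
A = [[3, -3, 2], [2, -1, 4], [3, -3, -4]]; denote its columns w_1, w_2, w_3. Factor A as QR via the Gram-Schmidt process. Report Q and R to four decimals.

Q = [[0.6396, -0.3015, 0.7071], [0.4264, 0.9045, 0.0000], [0.6396, -0.3015, -0.7071]], R = [[4.6904, -4.2640, 0.4264], [0.0000, 0.9045, 4.2212], [0.0000, 0.0000, 4.2426]]

w_1 = (3, 2, 3); ‖w_1‖ = 4.6904, so q_1 = (0.6396, 0.4264, 0.6396).
q_1·w_2 = 0.6396·(-3) + 0.4264·(-1) + 0.6396·(-3) = -4.2640.
u_2 = w_2 + 4.2640·q_1 = (-0.2727, 0.8182, -0.2727).
‖u_2‖ = 0.9045, so q_2 = (-0.3015, 0.9045, -0.3015).
q_1·w_3 = 0.6396·2 + 0.4264·4 + 0.6396·(-4) = 0.4264; q_2·w_3 = (-0.3015)·2 + 0.9045·4 + (-0.3015)·(-4) = 4.2212.
u_3 = w_3 − 0.4264·q_1 − 4.2212·q_2 = (3.0000, 0.0000, -3.0000).
‖u_3‖ = 4.2426, so q_3 = (0.7071, 0.0000, -0.7071).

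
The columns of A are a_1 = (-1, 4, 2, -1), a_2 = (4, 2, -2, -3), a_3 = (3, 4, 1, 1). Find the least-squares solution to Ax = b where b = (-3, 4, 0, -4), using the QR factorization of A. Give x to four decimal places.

x = (1.6410, 0.5746, -1.0590)

e_1 = a_1/‖a_1‖ = (-1, 4, 2, -1)/4.6904 = (-0.2132, 0.8528, 0.4264, -0.2132).
r_{12} = e_1·a_2 = 0.6396.
u_2 = a_2 − 0.6396·e_1 = (4.1364, 1.4545, -2.2727, -2.8636).
‖u_2‖ = 5.7088, so e_2 = (0.7246, 0.2548, -0.3981, -0.5016).
r_{13} = e_1·a_3 = 2.9848; r_{23} = e_2·a_3 = 2.2931.
u_3 = a_3 − 2.9848·e_1 − 2.2931·e_2 = (1.9749, 0.8703, 0.6402, 2.7866).
‖u_3‖ = 3.5823, so e_3 = (0.5513, 0.2429, 0.1787, 0.7779).
Qᵀb = (4.9036, 0.8519, -3.7937).
Back-substitute: x_3 = -3.7937/3.5823 = -1.0590.
x_2 = (0.8519 − 2.2931·(-1.0590))/5.7088 = 0.5746.
x_1 = (4.9036 − 0.6396·0.5746 − 2.9848·(-1.0590))/4.6904 = 1.6410.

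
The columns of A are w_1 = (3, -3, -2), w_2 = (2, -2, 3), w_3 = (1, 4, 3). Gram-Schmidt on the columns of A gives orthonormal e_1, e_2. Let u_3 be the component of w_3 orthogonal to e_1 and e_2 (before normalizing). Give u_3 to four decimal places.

e_1 = w_1/‖w_1‖ = (3, -3, -2)/4.6904 = (0.6396, -0.6396, -0.4264).
r_{12} = e_1·w_2 = 1.2792.
u_2 = w_2 − 1.2792·e_1 = (1.1818, -1.1818, 3.5455).
‖u_2‖ = 3.9196, so e_2 = (0.3015, -0.3015, 0.9045).
r_{13} = e_1·w_3 = -3.1980; r_{23} = e_2·w_3 = 1.8091.
u_3 = w_3 + 3.1980·e_1 − 1.8091·e_2 = (2.5000, 2.5000, 0.0000).

u_3 = (2.5000, 2.5000, 0.0000)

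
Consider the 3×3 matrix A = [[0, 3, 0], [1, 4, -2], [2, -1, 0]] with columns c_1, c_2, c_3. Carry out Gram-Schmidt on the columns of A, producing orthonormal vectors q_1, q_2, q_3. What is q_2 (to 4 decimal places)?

q_2 = (0.5976, 0.7171, -0.3586)

c_1 = (0, 1, 2); ‖c_1‖ = 2.2361, so q_1 = (0.0000, 0.4472, 0.8944).
q_1·c_2 = 0.0000·3 + 0.4472·4 + 0.8944·(-1) = 0.8944.
u_2 = c_2 − 0.8944·q_1 = (3.0000, 3.6000, -1.8000).
‖u_2‖ = 5.0200, so q_2 = (0.5976, 0.7171, -0.3586).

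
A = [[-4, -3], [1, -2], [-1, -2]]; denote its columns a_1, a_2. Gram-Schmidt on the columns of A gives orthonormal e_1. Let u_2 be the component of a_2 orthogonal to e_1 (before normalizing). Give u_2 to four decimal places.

e_1 = a_1/‖a_1‖ = (-4, 1, -1)/4.2426 = (-0.9428, 0.2357, -0.2357).
r_{12} = e_1·a_2 = 2.8284.
u_2 = a_2 − 2.8284·e_1 = (-0.3333, -2.6667, -1.3333).

u_2 = (-0.3333, -2.6667, -1.3333)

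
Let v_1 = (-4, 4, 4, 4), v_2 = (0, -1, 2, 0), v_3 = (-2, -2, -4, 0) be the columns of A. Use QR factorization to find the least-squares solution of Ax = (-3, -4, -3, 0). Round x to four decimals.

x = (0.0250, 1.2857, 1.4214)

v_1 = (-4, 4, 4, 4); ‖v_1‖ = 8.0000, so q_1 = (-0.5000, 0.5000, 0.5000, 0.5000).
q_1·v_2 = (-0.5000)·0 + 0.5000·(-1) + 0.5000·2 + 0.5000·0 = 0.5000.
u_2 = v_2 − 0.5000·q_1 = (0.2500, -1.2500, 1.7500, -0.2500).
‖u_2‖ = 2.1794, so q_2 = (0.1147, -0.5735, 0.8030, -0.1147).
q_1·v_3 = (-0.5000)·(-2) + 0.5000·(-2) + 0.5000·(-4) + 0.5000·0 = -2.0000; q_2·v_3 = 0.1147·(-2) + (-0.5735)·(-2) + 0.8030·(-4) + (-0.1147)·0 = -2.2942.
u_3 = v_3 + 2.0000·q_1 + 2.2942·q_2 = (-2.7368, -2.3158, -1.1579, 0.7368).
‖u_3‖ = 3.8389, so q_3 = (-0.7129, -0.6032, -0.3016, 0.1919).
Qᵀb = (-2.0000, -0.4588, 5.4567).
Back-substitute: x_3 = 5.4567/3.8389 = 1.4214.
x_2 = (-0.4588 + 2.2942·1.4214)/2.1794 = 1.2857.
x_1 = (-2.0000 − 0.5000·1.2857 + 2.0000·1.4214)/8.0000 = 0.0250.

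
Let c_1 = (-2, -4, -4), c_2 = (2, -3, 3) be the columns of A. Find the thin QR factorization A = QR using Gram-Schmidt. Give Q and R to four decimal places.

c_1 = (-2, -4, -4); ‖c_1‖ = 6.0000, so q_1 = (-0.3333, -0.6667, -0.6667).
q_1·c_2 = (-0.3333)·2 + (-0.6667)·(-3) + (-0.6667)·3 = -0.6667.
u_2 = c_2 + 0.6667·q_1 = (1.7778, -3.4444, 2.5556).
‖u_2‖ = 4.6428, so q_2 = (0.3829, -0.7419, 0.5504).

Q = [[-0.3333, 0.3829], [-0.6667, -0.7419], [-0.6667, 0.5504]], R = [[6.0000, -0.6667], [0.0000, 4.6428]]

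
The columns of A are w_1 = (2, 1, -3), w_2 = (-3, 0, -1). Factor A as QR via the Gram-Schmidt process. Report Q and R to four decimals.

Q = [[0.5345, -0.8406], [0.2673, 0.0701], [-0.8018, -0.5371]], R = [[3.7417, -0.8018], [0.0000, 3.0589]]

w_1 = (2, 1, -3); ‖w_1‖ = 3.7417, so q_1 = (0.5345, 0.2673, -0.8018).
q_1·w_2 = 0.5345·(-3) + 0.2673·0 + (-0.8018)·(-1) = -0.8018.
u_2 = w_2 + 0.8018·q_1 = (-2.5714, 0.2143, -1.6429).
‖u_2‖ = 3.0589, so q_2 = (-0.8406, 0.0701, -0.5371).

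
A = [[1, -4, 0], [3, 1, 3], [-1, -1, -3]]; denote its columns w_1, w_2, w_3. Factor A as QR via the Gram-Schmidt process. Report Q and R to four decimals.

e_1 = w_1/‖w_1‖ = (1, 3, -1)/3.3166 = (0.3015, 0.9045, -0.3015).
r_{12} = e_1·w_2 = 0.0000.
u_2 = w_2 + 0.0000·e_1 = (-4.0000, 1.0000, -1.0000).
‖u_2‖ = 4.2426, so e_2 = (-0.9428, 0.2357, -0.2357).
r_{13} = e_1·w_3 = 3.6181; r_{23} = e_2·w_3 = 1.4142.
u_3 = w_3 − 3.6181·e_1 − 1.4142·e_2 = (0.2424, -0.6061, -1.5758).
‖u_3‖ = 1.7056, so e_3 = (0.1421, -0.3553, -0.9239).

Q = [[0.3015, -0.9428, 0.1421], [0.9045, 0.2357, -0.3553], [-0.3015, -0.2357, -0.9239]], R = [[3.3166, 0.0000, 3.6181], [0.0000, 4.2426, 1.4142], [0.0000, 0.0000, 1.7056]]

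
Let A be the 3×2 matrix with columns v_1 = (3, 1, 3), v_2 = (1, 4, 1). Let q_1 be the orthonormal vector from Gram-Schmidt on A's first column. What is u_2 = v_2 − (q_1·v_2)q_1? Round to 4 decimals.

u_2 = (-0.5789, 3.4737, -0.5789)

q_1 = v_1/‖v_1‖ = (3, 1, 3)/4.3589 = (0.6882, 0.2294, 0.6882).
r_{12} = q_1·v_2 = 2.2942.
u_2 = v_2 − 2.2942·q_1 = (-0.5789, 3.4737, -0.5789).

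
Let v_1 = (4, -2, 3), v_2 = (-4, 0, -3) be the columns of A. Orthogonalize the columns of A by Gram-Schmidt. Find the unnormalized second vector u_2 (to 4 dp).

u_2 = (-0.5517, -1.7241, -0.4138)

v_1 = (4, -2, 3); ‖v_1‖ = 5.3852, so e_1 = (0.7428, -0.3714, 0.5571).
e_1·v_2 = 0.7428·(-4) + (-0.3714)·0 + 0.5571·(-3) = -4.6424.
u_2 = v_2 + 4.6424·e_1 = (-0.5517, -1.7241, -0.4138).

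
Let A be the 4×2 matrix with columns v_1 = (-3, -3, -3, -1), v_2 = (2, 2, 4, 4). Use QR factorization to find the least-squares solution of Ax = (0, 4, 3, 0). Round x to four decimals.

v_1 = (-3, -3, -3, -1); ‖v_1‖ = 5.2915, so e_1 = (-0.5669, -0.5669, -0.5669, -0.1890).
e_1·v_2 = (-0.5669)·2 + (-0.5669)·2 + (-0.5669)·4 + (-0.1890)·4 = -5.2915.
u_2 = v_2 + 5.2915·e_1 = (-1.0000, -1.0000, 1.0000, 3.0000).
‖u_2‖ = 3.4641, so e_2 = (-0.2887, -0.2887, 0.2887, 0.8660).
Qᵀb = (-3.9686, -0.2887).
Back-substitute: x_2 = -0.2887/3.4641 = -0.0833.
x_1 = (-3.9686 + 5.2915·(-0.0833))/5.2915 = -0.8333.

x = (-0.8333, -0.0833)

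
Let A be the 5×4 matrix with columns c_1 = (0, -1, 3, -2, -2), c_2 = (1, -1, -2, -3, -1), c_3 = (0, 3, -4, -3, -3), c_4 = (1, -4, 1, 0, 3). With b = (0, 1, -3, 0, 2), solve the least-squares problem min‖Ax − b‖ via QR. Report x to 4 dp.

c_1 = (0, -1, 3, -2, -2); ‖c_1‖ = 4.2426, so q_1 = (0.0000, -0.2357, 0.7071, -0.4714, -0.4714).
q_1·c_2 = 0.0000·1 + (-0.2357)·(-1) + 0.7071·(-2) + (-0.4714)·(-3) + (-0.4714)·(-1) = 0.7071.
u_2 = c_2 − 0.7071·q_1 = (1.0000, -0.8333, -2.5000, -2.6667, -0.6667).
‖u_2‖ = 3.9370, so q_2 = (0.2540, -0.2117, -0.6350, -0.6773, -0.1693).
q_1·c_3 = 0.0000·0 + (-0.2357)·3 + 0.7071·(-4) + (-0.4714)·(-3) + (-0.4714)·(-3) = -0.7071; q_2·c_3 = 0.2540·0 + (-0.2117)·3 + (-0.6350)·(-4) + (-0.6773)·(-3) + (-0.1693)·(-3) = 4.4450.
u_3 = c_3 + 0.7071·q_1 − 4.4450·q_2 = (-1.1290, 3.7742, -0.6774, -0.3226, -2.5806).
‖u_3‖ = 4.7689, so q_3 = (-0.2368, 0.7914, -0.1421, -0.0676, -0.5411).
q_1·c_4 = 0.0000·1 + (-0.2357)·(-4) + 0.7071·1 + (-0.4714)·0 + (-0.4714)·3 = 0.2357; q_2·c_4 = 0.2540·1 + (-0.2117)·(-4) + (-0.6350)·1 + (-0.6773)·0 + (-0.1693)·3 = -0.0423; q_3·c_4 = (-0.2368)·1 + 0.7914·(-4) + (-0.1421)·1 + (-0.0676)·0 + (-0.5411)·3 = -5.1679.
u_4 = c_4 − 0.2357·q_1 + 0.0423·q_2 + 5.1679·q_3 = (-0.2128, 0.1366, 0.0723, -0.2671, 0.3073).
‖u_4‖ = 0.4848, so q_4 = (-0.4389, 0.2819, 0.1492, -0.5511, 0.6340).
Qᵀb = (-3.2998, 1.3547, 0.1353, 1.1022).
Back-substitute: x_4 = 1.1022/0.4848 = 2.2736.
x_3 = (0.1353 + 5.1679·2.2736)/4.7689 = 2.4923.
x_2 = (1.3547 − 4.4450·2.4923 + 0.0423·2.2736)/3.9370 = -2.4453.
x_1 = (-3.2998 − 0.7071·(-2.4453) + 0.7071·2.4923 − 0.2357·2.2736)/4.2426 = -0.0812.

x = (-0.0812, -2.4453, 2.4923, 2.2736)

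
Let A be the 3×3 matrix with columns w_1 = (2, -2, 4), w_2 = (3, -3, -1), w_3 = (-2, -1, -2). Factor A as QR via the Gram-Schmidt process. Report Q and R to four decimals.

Q = [[0.4082, 0.5774, -0.7071], [-0.4082, -0.5774, -0.7071], [0.8165, -0.5774, 0.0000]], R = [[4.8990, 1.6330, -2.0412], [0.0000, 4.0415, 0.5774], [0.0000, 0.0000, 2.1213]]

w_1 = (2, -2, 4); ‖w_1‖ = 4.8990, so e_1 = (0.4082, -0.4082, 0.8165).
e_1·w_2 = 0.4082·3 + (-0.4082)·(-3) + 0.8165·(-1) = 1.6330.
u_2 = w_2 − 1.6330·e_1 = (2.3333, -2.3333, -2.3333).
‖u_2‖ = 4.0415, so e_2 = (0.5774, -0.5774, -0.5774).
e_1·w_3 = 0.4082·(-2) + (-0.4082)·(-1) + 0.8165·(-2) = -2.0412; e_2·w_3 = 0.5774·(-2) + (-0.5774)·(-1) + (-0.5774)·(-2) = 0.5774.
u_3 = w_3 + 2.0412·e_1 − 0.5774·e_2 = (-1.5000, -1.5000, 0.0000).
‖u_3‖ = 2.1213, so e_3 = (-0.7071, -0.7071, 0.0000).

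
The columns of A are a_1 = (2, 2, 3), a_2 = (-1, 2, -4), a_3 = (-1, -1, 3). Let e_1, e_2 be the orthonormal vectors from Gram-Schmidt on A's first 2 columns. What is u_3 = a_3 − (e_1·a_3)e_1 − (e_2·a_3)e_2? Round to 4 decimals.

a_1 = (2, 2, 3); ‖a_1‖ = 4.1231, so e_1 = (0.4851, 0.4851, 0.7276).
e_1·a_2 = 0.4851·(-1) + 0.4851·2 + 0.7276·(-4) = -2.4254.
u_2 = a_2 + 2.4254·e_1 = (0.1765, 3.1765, -2.2353).
‖u_2‖ = 3.8881, so e_2 = (0.0454, 0.8170, -0.5749).
e_1·a_3 = 0.4851·(-1) + 0.4851·(-1) + 0.7276·3 = 1.2127; e_2·a_3 = 0.0454·(-1) + 0.8170·(-1) + (-0.5749)·3 = -2.5871.
u_3 = a_3 − 1.2127·e_1 + 2.5871·e_2 = (-1.4708, 0.5253, 0.6304).

u_3 = (-1.4708, 0.5253, 0.6304)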